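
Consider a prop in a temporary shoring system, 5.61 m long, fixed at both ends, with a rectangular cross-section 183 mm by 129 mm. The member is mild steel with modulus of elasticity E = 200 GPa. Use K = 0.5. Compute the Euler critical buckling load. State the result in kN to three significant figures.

Buckling occurs about the weak axis: I_min = h·b³/12 with b = 129 mm (the shorter side).
I_min = 183×129³/12 = 3.274×10^7 mm⁴
I = 3.274×10^7 mm⁴ = 3.274×10^-5 m⁴
Effective length L_e = K·L = 0.5 × 5.61 = 2.805 m
P_cr = π²EI / L_e² = π² × 200×10⁹ × 3.274×10^-5 / 2.805² = 8.213×10^6 N

P_cr ≈ 8210 kN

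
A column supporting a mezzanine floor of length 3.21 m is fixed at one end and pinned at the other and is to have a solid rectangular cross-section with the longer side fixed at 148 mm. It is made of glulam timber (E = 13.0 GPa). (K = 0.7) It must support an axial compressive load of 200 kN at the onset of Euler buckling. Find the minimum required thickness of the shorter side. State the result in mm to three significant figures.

L_e = K·L = 0.7 × 3.21 = 2.247 m
Required I = P_cr·L_e²/(π²E) = 2.000×10^5 × 2.247² / (π² × 1.30×10^10) = 7.870×10^-6 m⁴
I_req = 7.870×10^6 mm⁴
Rectangle, weak axis: I_min = h·b³/12 with h = 148 mm fixed  ⇒  b = (12I/h)^(1/3) = 86.1 mm

b ≈ 86.1 mm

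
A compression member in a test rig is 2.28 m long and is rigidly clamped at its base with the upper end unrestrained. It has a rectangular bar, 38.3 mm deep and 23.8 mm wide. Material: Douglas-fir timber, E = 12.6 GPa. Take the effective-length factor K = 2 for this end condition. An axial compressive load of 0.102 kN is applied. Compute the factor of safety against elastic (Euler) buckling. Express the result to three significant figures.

Buckling occurs about the weak axis: I_min = h·b³/12 with b = 23.8 mm (the shorter side).
I_min = 38.3×23.8³/12 = 4.303×10^4 mm⁴
I = 4.303×10^4 mm⁴ = 4.303×10^-8 m⁴
Effective length L_e = K·L = 2 × 2.28 = 4.560 m
P_cr = π²EI / L_e² = π² × 12.6×10⁹ × 4.303×10^-8 / 4.560² = 257.3 N
Factor of safety n = P_cr / P = 0.25733 / 0.102 = 2.52

n ≈ 2.52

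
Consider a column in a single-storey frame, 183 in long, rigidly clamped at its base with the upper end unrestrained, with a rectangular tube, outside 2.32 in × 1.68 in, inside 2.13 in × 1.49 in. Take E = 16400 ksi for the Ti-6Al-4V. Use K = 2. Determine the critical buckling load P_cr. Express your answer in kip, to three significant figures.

P_cr ≈ 0.398 kip

Weak-axis I_min = (h_o·b_o³ − h_i·b_i³)/12 with b_o = 1.68, b_i = 1.490 in (shorter outer/inner sides).
I_min = (2.32×1.68³ − 2.130×1.490³)/12 = 0.3296 in⁴
Effective length L_e = K·L = 2 × 183 = 366.0 in
P_cr = π²EI / L_e² = π² × 16400×10³ × 0.3296 / 366.0² = 398.2 lb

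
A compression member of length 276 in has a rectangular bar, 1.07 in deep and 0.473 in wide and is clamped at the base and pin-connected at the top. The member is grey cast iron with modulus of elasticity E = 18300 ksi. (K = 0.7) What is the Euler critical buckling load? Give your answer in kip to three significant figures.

P_cr ≈ 0.0457 kip

Buckling occurs about the weak axis: I_min = h·b³/12 with b = 0.473 in (the shorter side).
I_min = 1.07×0.473³/12 = 9.436×10^-3 in⁴
Effective length L_e = K·L = 0.7 × 276 = 193.2 in
P_cr = π²EI / L_e² = π² × 18300×10³ × 9.436×10^-3 / 193.2² = 45.66 lb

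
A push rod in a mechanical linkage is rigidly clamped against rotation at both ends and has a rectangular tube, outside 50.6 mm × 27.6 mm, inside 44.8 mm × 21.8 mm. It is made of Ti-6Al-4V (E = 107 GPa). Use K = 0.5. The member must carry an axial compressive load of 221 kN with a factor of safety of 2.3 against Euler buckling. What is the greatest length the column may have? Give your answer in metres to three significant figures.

L_max ≈ 0.644 m

Weak-axis I_min = (h_o·b_o³ − h_i·b_i³)/12 with b_o = 27.6, b_i = 21.80 mm (shorter outer/inner sides).
I_min = (50.6×27.6³ − 44.80×21.80³)/12 = 4.998×10^4 mm⁴
I = 4.998×10^-8 m⁴
Required critical load P_cr = n·P = 2.3 × 221 = 508.3 kN = 5.083×10^5 N
From P_cr = π²EI/(K·L)²:  L = (1/K)·√(π²EI/P_cr) = (1/0.5)·√(π²×1.07×10^11×4.998×10^-8/5.083×10^5)
L = 0.644 m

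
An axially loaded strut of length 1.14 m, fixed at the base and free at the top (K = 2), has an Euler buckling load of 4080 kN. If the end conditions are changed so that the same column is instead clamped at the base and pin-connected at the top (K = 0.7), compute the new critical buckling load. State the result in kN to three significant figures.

P_cr ∝ 1/K², so P_cr,new = P_cr,old × (K_old/K_new)² = 4080 × (2/0.7)²
= 4080 × 8.163 = 33300 kN

P_cr ≈ 33300 kN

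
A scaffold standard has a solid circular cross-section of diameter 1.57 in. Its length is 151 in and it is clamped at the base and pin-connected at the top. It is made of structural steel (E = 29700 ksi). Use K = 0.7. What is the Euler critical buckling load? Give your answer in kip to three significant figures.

I = πd⁴/64 = π×1.57⁴/64 = 0.2982 in⁴
Effective length L_e = K·L = 0.7 × 151 = 105.7 in
P_cr = π²EI / L_e² = π² × 29700×10³ × 0.2982 / 105.7² = 7.825×10^3 lb

P_cr ≈ 7.82 kip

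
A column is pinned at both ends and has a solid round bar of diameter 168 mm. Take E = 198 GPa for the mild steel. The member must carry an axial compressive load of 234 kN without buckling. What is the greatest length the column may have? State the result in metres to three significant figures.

I = πd⁴/64 = π×168⁴/64 = 3.910×10^7 mm⁴
I = 3.910×10^-5 m⁴
At the buckling limit P_cr = P = 2.340×10^5 N
From P_cr = π²EI/(K·L)²:  L = (1/K)·√(π²EI/P_cr) = (1/1)·√(π²×1.98×10^11×3.910×10^-5/2.340×10^5)
L = 18.1 m

L_max ≈ 18.1 m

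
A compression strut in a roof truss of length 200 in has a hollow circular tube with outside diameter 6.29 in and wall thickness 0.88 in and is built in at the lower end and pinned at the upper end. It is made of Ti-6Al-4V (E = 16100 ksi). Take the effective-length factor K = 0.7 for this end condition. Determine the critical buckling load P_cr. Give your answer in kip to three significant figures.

Inner diameter d_i = 6.29 − 2×0.88 = 4.530 in
I = π(d_o⁴ − d_i⁴)/64 = π(6.29⁴ − 4.530⁴)/64 = 56.17 in⁴
Effective length L_e = K·L = 0.7 × 200 = 140.0 in
P_cr = π²EI / L_e² = π² × 16100×10³ × 56.17 / 140.0² = 4.554×10^5 lb

P_cr ≈ 455 kip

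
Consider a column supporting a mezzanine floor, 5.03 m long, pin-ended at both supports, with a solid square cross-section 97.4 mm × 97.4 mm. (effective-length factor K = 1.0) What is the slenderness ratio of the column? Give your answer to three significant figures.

I = a⁴/12 = 97.4⁴/12 = 7.500×10^6 mm⁴
A = 9.487×10^3 mm²;  r_min = √(I/A) = √(7.500×10^6/9.487×10^3) = 28.12 mm
L_e = K·L = 1 × 5.03 m = 5.030 m = 5030.0 mm
λ = L_e / r_min = 5030.0 / 28.12 = 179

λ ≈ 179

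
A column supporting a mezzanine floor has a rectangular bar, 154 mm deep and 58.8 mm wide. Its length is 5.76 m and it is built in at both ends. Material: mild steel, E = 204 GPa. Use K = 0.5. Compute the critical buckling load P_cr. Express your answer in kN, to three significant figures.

Buckling occurs about the weak axis: I_min = h·b³/12 with b = 58.8 mm (the shorter side).
I_min = 154×58.8³/12 = 2.609×10^6 mm⁴
I = 2.609×10^6 mm⁴ = 2.609×10^-6 m⁴
Effective length L_e = K·L = 0.5 × 5.76 = 2.880 m
P_cr = π²EI / L_e² = π² × 204×10⁹ × 2.609×10^-6 / 2.880² = 6.333×10^5 N

P_cr ≈ 633 kN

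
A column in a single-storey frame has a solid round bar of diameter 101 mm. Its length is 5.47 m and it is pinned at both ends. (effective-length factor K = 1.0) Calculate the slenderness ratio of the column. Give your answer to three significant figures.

For a solid circle r = d/4 = 101/4 = 25.25 mm
L_e = K·L = 1 × 5.47 m = 5.470 m = 5470.0 mm
λ = L_e / r_min = 5470.0 / 25.25 = 217

λ ≈ 217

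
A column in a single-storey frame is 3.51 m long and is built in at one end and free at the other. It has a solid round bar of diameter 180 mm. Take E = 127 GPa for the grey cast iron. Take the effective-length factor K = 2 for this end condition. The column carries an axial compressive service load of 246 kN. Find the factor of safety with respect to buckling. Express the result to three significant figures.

n ≈ 5.33

I = πd⁴/64 = π×180⁴/64 = 5.153×10^7 mm⁴
I = 5.153×10^7 mm⁴ = 5.153×10^-5 m⁴
Effective length L_e = K·L = 2 × 3.51 = 7.020 m
P_cr = π²EI / L_e² = π² × 127×10⁹ × 5.153×10^-5 / 7.020² = 1.311×10^6 N
Factor of safety n = P_cr / P = 1310.7 / 246 = 5.33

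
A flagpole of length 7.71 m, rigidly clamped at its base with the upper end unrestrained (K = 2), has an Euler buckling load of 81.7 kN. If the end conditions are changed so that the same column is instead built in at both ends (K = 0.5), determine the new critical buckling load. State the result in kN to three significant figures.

P_cr ∝ 1/K², so P_cr,new = P_cr,old × (K_old/K_new)² = 81.7 × (2/0.5)²
= 81.7 × 16.00 = 1310 kN

P_cr ≈ 1310 kN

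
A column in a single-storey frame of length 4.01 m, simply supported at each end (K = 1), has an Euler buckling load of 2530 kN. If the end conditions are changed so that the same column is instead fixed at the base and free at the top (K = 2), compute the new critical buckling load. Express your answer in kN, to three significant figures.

P_cr ≈ 632 kN

P_cr ∝ 1/K², so P_cr,new = P_cr,old × (K_old/K_new)² = 2530 × (1/2)²
= 2530 × 0.2500 = 632 kN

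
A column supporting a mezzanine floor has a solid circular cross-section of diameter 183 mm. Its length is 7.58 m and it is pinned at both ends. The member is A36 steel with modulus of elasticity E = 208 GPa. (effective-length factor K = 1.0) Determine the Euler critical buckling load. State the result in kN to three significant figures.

I = πd⁴/64 = π×183⁴/64 = 5.505×10^7 mm⁴
I = 5.505×10^7 mm⁴ = 5.505×10^-5 m⁴
Effective length L_e = K·L = 1 × 7.58 = 7.580 m
P_cr = π²EI / L_e² = π² × 208×10⁹ × 5.505×10^-5 / 7.580² = 1.967×10^6 N

P_cr ≈ 1970 kN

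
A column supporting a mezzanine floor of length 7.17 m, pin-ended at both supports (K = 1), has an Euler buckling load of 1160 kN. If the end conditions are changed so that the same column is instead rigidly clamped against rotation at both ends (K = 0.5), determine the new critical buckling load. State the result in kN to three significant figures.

P_cr ∝ 1/K², so P_cr,new = P_cr,old × (K_old/K_new)² = 1160 × (1/0.5)²
= 1160 × 4.000 = 4640 kN

P_cr ≈ 4640 kN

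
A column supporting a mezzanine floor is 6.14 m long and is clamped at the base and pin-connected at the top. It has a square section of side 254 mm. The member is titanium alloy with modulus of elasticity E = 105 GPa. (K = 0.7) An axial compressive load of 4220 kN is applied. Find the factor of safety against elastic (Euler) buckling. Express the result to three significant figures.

n ≈ 4.61

I = a⁴/12 = 254⁴/12 = 3.469×10^8 mm⁴
I = 3.469×10^8 mm⁴ = 3.469×10^-4 m⁴
Effective length L_e = K·L = 0.7 × 6.14 = 4.298 m
P_cr = π²EI / L_e² = π² × 105×10⁹ × 3.469×10^-4 / 4.298² = 1.946×10^7 N
Factor of safety n = P_cr / P = 19459 / 4220 = 4.61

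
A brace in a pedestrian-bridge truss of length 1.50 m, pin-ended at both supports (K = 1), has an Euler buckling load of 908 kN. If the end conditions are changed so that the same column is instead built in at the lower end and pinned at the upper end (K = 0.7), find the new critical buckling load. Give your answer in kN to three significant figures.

P_cr ∝ 1/K², so P_cr,new = P_cr,old × (K_old/K_new)² = 908 × (1/0.7)²
= 908 × 2.041 = 1850 kN

P_cr ≈ 1850 kN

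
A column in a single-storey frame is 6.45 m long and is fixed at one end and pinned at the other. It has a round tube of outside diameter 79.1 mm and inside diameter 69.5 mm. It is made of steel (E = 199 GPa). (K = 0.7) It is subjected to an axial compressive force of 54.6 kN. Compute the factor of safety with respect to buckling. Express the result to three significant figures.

d_o = 79.1 mm, d_i = 69.5 mm
I = π(d_o⁴ − d_i⁴)/64 = π(79.1⁴ − 69.50⁴)/64 = 7.764×10^5 mm⁴
I = 7.764×10^5 mm⁴ = 7.764×10^-7 m⁴
Effective length L_e = K·L = 0.7 × 6.45 = 4.515 m
P_cr = π²EI / L_e² = π² × 199×10⁹ × 7.764×10^-7 / 4.515² = 7.480×10^4 N
Factor of safety n = P_cr / P = 74.802 / 54.6 = 1.37

n ≈ 1.37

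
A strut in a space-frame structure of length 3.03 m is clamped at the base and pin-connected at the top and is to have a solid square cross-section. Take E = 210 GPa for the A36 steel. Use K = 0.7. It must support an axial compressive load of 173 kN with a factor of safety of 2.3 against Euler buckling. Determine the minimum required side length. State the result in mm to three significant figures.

Required P_cr = n·P = 2.3 × 173 = 397.9 kN
L_e = K·L = 0.7 × 3.03 = 2.121 m
Required I = P_cr·L_e²/(π²E) = 3.979×10^5 × 2.121² / (π² × 2.10×10^11) = 8.636×10^-7 m⁴
I_req = 8.636×10^5 mm⁴
Solid square: I = a⁴/12  ⇒  a = (12I)^(1/4) = (12×8.636×10^5)^(1/4) = 56.7 mm

a ≈ 56.7 mm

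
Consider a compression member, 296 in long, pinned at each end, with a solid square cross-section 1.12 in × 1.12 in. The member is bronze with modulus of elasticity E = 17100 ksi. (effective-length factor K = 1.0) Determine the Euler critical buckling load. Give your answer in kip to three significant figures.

I = a⁴/12 = 1.12⁴/12 = 0.1311 in⁴
Effective length L_e = K·L = 1 × 296 = 296.0 in
P_cr = π²EI / L_e² = π² × 17100×10³ × 0.1311 / 296.0² = 252.6 lb

P_cr ≈ 0.253 kip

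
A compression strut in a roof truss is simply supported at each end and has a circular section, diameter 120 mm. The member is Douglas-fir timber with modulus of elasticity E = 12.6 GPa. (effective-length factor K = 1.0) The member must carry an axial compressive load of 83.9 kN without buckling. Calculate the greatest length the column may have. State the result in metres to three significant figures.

I = πd⁴/64 = π×120⁴/64 = 1.018×10^7 mm⁴
I = 1.018×10^-5 m⁴
At the buckling limit P_cr = P = 8.390×10^4 N
From P_cr = π²EI/(K·L)²:  L = (1/K)·√(π²EI/P_cr) = (1/1)·√(π²×1.26×10^10×1.018×10^-5/8.390×10^4)
L = 3.88 m

L_max ≈ 3.88 m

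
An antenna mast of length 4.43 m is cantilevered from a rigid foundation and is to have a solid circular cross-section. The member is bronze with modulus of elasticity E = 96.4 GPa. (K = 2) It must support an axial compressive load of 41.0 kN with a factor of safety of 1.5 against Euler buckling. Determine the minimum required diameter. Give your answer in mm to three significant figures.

d ≈ 101 mm

Required P_cr = n·P = 1.5 × 41.0 = 61.50 kN
L_e = K·L = 2 × 4.43 = 8.860 m
Required I = P_cr·L_e²/(π²E) = 6.150×10^4 × 8.860² / (π² × 9.64×10^10) = 5.074×10^-6 m⁴
I_req = 5.074×10^6 mm⁴
Solid circle: I = πd⁴/64  ⇒  d = (64I/π)^(1/4) = (64×5.074×10^6/π)^(1/4) = 101 mm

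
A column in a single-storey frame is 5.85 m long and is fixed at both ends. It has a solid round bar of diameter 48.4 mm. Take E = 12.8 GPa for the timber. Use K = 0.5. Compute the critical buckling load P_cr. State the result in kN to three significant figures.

I = πd⁴/64 = π×48.4⁴/64 = 2.694×10^5 mm⁴
I = 2.694×10^5 mm⁴ = 2.694×10^-7 m⁴
Effective length L_e = K·L = 0.5 × 5.85 = 2.925 m
P_cr = π²EI / L_e² = π² × 12.8×10⁹ × 2.694×10^-7 / 2.925² = 3.977×10^3 N

P_cr ≈ 3.98 kN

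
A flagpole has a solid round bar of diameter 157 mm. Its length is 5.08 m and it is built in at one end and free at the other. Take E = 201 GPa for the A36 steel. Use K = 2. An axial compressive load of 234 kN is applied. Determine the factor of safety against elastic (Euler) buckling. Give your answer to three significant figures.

n ≈ 2.45

I = πd⁴/64 = π×157⁴/64 = 2.982×10^7 mm⁴
I = 2.982×10^7 mm⁴ = 2.982×10^-5 m⁴
Effective length L_e = K·L = 2 × 5.08 = 10.16 m
P_cr = π²EI / L_e² = π² × 201×10⁹ × 2.982×10^-5 / 10.16² = 5.732×10^5 N
Factor of safety n = P_cr / P = 573.16 / 234 = 2.45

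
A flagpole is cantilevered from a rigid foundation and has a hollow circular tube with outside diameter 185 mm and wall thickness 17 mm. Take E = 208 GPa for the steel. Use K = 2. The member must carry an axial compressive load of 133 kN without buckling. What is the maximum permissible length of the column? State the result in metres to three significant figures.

L_max ≈ 11.1 m

Inner diameter d_i = 185 − 2×17 = 151.0 mm
I = π(d_o⁴ − d_i⁴)/64 = π(185⁴ − 151.0⁴)/64 = 3.198×10^7 mm⁴
I = 3.198×10^-5 m⁴
At the buckling limit P_cr = P = 1.330×10^5 N
From P_cr = π²EI/(K·L)²:  L = (1/K)·√(π²EI/P_cr) = (1/2)·√(π²×2.08×10^11×3.198×10^-5/1.330×10^5)
L = 11.1 m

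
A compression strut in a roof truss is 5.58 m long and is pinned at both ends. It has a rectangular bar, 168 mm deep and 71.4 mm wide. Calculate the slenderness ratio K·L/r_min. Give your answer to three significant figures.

For a rectangle r_min = b/√12 = 71.4/√12 = 20.61 mm
L_e = K·L = 1 × 5.58 m = 5.580 m = 5580.0 mm
λ = L_e / r_min = 5580.0 / 20.61 = 271

λ ≈ 271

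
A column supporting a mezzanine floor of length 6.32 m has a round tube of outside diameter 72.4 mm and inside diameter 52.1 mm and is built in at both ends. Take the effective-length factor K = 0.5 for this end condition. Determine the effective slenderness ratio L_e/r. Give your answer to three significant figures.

λ ≈ 142

d_o = 72.4 mm, d_i = 52.1 mm
I = π(d_o⁴ − d_i⁴)/64 = π(72.4⁴ − 52.10⁴)/64 = 9.871×10^5 mm⁴
A = 1.985×10^3 mm²;  r_min = √(I/A) = √(9.871×10^5/1.985×10^3) = 22.30 mm
L_e = K·L = 0.5 × 6.32 m = 3.160 m = 3160.0 mm
λ = L_e / r_min = 3160.0 / 22.30 = 142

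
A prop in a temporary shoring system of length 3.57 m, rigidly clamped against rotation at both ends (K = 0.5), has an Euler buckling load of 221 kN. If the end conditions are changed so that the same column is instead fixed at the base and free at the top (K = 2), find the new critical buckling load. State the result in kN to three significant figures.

P_cr ∝ 1/K², so P_cr,new = P_cr,old × (K_old/K_new)² = 221 × (0.5/2)²
= 221 × 0.06250 = 13.8 kN

P_cr ≈ 13.8 kN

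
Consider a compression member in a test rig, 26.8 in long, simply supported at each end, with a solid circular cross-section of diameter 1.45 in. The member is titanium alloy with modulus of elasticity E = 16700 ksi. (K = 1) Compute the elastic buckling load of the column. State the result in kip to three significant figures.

P_cr ≈ 49.8 kip

I = πd⁴/64 = π×1.45⁴/64 = 0.2170 in⁴
Effective length L_e = K·L = 1 × 26.8 = 26.80 in
P_cr = π²EI / L_e² = π² × 16700×10³ × 0.2170 / 26.80² = 4.980×10^4 lb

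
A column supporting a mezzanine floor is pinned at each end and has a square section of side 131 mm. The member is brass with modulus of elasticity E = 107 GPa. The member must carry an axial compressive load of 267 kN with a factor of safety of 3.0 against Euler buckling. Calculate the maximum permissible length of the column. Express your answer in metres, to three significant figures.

L_max ≈ 5.69 m

I = a⁴/12 = 131⁴/12 = 2.454×10^7 mm⁴
I = 2.454×10^-5 m⁴
Required critical load P_cr = n·P = 3.0 × 267 = 801.0 kN = 8.010×10^5 N
From P_cr = π²EI/(K·L)²:  L = (1/K)·√(π²EI/P_cr) = (1/1)·√(π²×1.07×10^11×2.454×10^-5/8.010×10^5)
L = 5.69 m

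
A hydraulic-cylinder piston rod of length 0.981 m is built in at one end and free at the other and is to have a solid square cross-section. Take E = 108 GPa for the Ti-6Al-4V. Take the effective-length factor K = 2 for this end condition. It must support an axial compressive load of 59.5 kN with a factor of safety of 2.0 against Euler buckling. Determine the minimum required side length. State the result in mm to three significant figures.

a ≈ 47.7 mm

Required P_cr = n·P = 2.0 × 59.5 = 119.0 kN
L_e = K·L = 2 × 0.981 = 1.962 m
Required I = P_cr·L_e²/(π²E) = 1.190×10^5 × 1.962² / (π² × 1.08×10^11) = 4.298×10^-7 m⁴
I_req = 4.298×10^5 mm⁴
Solid square: I = a⁴/12  ⇒  a = (12I)^(1/4) = (12×4.298×10^5)^(1/4) = 47.7 mm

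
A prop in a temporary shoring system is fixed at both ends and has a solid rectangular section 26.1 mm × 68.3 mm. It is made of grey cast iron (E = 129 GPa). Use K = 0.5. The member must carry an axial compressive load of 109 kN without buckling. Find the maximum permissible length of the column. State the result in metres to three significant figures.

Buckling occurs about the weak axis: I_min = h·b³/12 with b = 26.1 mm (the shorter side).
I_min = 68.3×26.1³/12 = 1.012×10^5 mm⁴
I = 1.012×10^-7 m⁴
At the buckling limit P_cr = P = 1.090×10^5 N
From P_cr = π²EI/(K·L)²:  L = (1/K)·√(π²EI/P_cr) = (1/0.5)·√(π²×1.29×10^11×1.012×10^-7/1.090×10^5)
L = 2.17 m

L_max ≈ 2.17 m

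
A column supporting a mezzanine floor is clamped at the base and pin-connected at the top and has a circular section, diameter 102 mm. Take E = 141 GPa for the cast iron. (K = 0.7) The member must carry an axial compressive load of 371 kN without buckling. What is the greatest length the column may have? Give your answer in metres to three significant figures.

L_max ≈ 6.38 m

I = πd⁴/64 = π×102⁴/64 = 5.313×10^6 mm⁴
I = 5.313×10^-6 m⁴
At the buckling limit P_cr = P = 3.710×10^5 N
From P_cr = π²EI/(K·L)²:  L = (1/K)·√(π²EI/P_cr) = (1/0.7)·√(π²×1.41×10^11×5.313×10^-6/3.710×10^5)
L = 6.38 m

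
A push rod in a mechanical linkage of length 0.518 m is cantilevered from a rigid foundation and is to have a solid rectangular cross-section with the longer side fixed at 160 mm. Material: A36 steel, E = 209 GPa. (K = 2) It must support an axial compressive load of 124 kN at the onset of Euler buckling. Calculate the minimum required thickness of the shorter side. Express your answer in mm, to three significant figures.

b ≈ 16.9 mm

L_e = K·L = 2 × 0.518 = 1.036 m
Required I = P_cr·L_e²/(π²E) = 1.240×10^5 × 1.036² / (π² × 2.09×10^11) = 6.452×10^-8 m⁴
I_req = 6.452×10^4 mm⁴
Rectangle, weak axis: I_min = h·b³/12 with h = 160 mm fixed  ⇒  b = (12I/h)^(1/3) = 16.9 mm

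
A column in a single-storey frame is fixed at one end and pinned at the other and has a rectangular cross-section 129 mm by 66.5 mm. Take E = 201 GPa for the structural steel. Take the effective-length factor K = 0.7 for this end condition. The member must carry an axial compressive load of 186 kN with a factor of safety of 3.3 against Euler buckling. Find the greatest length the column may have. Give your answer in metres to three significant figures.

L_max ≈ 4.57 m

Buckling occurs about the weak axis: I_min = h·b³/12 with b = 66.5 mm (the shorter side).
I_min = 129×66.5³/12 = 3.161×10^6 mm⁴
I = 3.161×10^-6 m⁴
Required critical load P_cr = n·P = 3.3 × 186 = 613.8 kN = 6.138×10^5 N
From P_cr = π²EI/(K·L)²:  L = (1/K)·√(π²EI/P_cr) = (1/0.7)·√(π²×2.01×10^11×3.161×10^-6/6.138×10^5)
L = 4.57 m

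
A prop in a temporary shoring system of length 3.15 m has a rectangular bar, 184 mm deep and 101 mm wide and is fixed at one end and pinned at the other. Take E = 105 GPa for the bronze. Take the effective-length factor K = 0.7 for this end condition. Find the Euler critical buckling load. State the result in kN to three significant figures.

P_cr ≈ 3370 kN

Buckling occurs about the weak axis: I_min = h·b³/12 with b = 101 mm (the shorter side).
I_min = 184×101³/12 = 1.580×10^7 mm⁴
I = 1.580×10^7 mm⁴ = 1.580×10^-5 m⁴
Effective length L_e = K·L = 0.7 × 3.15 = 2.205 m
P_cr = π²EI / L_e² = π² × 105×10⁹ × 1.580×10^-5 / 2.205² = 3.367×10^6 N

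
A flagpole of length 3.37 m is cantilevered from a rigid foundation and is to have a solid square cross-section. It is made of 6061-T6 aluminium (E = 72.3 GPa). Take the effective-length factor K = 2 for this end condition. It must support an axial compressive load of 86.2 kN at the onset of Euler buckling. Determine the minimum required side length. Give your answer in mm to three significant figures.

L_e = K·L = 2 × 3.37 = 6.740 m
Required I = P_cr·L_e²/(π²E) = 8.620×10^4 × 6.740² / (π² × 7.23×10^10) = 5.488×10^-6 m⁴
I_req = 5.488×10^6 mm⁴
Solid square: I = a⁴/12  ⇒  a = (12I)^(1/4) = (12×5.488×10^6)^(1/4) = 90.1 mm

a ≈ 90.1 mm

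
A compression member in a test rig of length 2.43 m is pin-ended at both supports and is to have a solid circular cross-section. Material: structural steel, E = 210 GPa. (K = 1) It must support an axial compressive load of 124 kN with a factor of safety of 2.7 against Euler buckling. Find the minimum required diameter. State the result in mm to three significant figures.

Required P_cr = n·P = 2.7 × 124 = 334.8 kN
L_e = K·L = 1 × 2.43 = 2.430 m
Required I = P_cr·L_e²/(π²E) = 3.348×10^5 × 2.430² / (π² × 2.10×10^11) = 9.538×10^-7 m⁴
I_req = 9.538×10^5 mm⁴
Solid circle: I = πd⁴/64  ⇒  d = (64I/π)^(1/4) = (64×9.538×10^5/π)^(1/4) = 66.4 mm

d ≈ 66.4 mm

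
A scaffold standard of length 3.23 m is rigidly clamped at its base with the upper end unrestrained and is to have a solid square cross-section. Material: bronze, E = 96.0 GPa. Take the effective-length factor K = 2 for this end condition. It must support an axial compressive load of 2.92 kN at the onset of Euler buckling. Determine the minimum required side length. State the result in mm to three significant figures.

a ≈ 35.2 mm

L_e = K·L = 2 × 3.23 = 6.460 m
Required I = P_cr·L_e²/(π²E) = 2.920×10^3 × 6.460² / (π² × 9.60×10^10) = 1.286×10^-7 m⁴
I_req = 1.286×10^5 mm⁴
Solid square: I = a⁴/12  ⇒  a = (12I)^(1/4) = (12×1.286×10^5)^(1/4) = 35.2 mm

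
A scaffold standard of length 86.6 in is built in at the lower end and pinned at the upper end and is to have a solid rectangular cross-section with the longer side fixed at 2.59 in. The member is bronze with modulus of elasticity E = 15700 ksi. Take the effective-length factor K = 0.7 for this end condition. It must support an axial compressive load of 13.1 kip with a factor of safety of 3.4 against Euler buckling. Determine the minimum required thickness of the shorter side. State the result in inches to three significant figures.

Required P_cr = n·P = 3.4 × 13.1 = 44.54 kip
L_e = K·L = 0.7 × 86.6 = 60.62 in
Required I = P_cr·L_e²/(π²E) = 4.454×10^4 × 60.62² / (π² × 1.57×10^7) = 1.056 in⁴
Rectangle, weak axis: I_min = h·b³/12 with h = 2.59 in fixed  ⇒  b = (12I/h)^(1/3) = 1.70 in

b ≈ 1.70 in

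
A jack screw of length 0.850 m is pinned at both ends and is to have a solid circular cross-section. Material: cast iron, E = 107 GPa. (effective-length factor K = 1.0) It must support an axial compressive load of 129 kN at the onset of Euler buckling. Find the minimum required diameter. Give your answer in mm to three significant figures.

L_e = K·L = 1 × 0.850 = 0.8500 m
Required I = P_cr·L_e²/(π²E) = 1.290×10^5 × 0.8500² / (π² × 1.07×10^11) = 8.826×10^-8 m⁴
I_req = 8.826×10^4 mm⁴
Solid circle: I = πd⁴/64  ⇒  d = (64I/π)^(1/4) = (64×8.826×10^4/π)^(1/4) = 36.6 mm

d ≈ 36.6 mm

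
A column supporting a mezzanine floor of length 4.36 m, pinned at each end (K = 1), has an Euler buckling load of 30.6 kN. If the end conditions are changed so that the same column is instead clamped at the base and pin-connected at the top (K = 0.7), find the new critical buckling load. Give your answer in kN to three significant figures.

P_cr ∝ 1/K², so P_cr,new = P_cr,old × (K_old/K_new)² = 30.6 × (1/0.7)²
= 30.6 × 2.041 = 62.4 kN

P_cr ≈ 62.4 kN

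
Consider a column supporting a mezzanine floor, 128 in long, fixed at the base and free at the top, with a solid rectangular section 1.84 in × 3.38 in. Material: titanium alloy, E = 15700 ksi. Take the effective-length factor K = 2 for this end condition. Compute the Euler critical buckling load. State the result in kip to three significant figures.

Buckling occurs about the weak axis: I_min = h·b³/12 with b = 1.84 in (the shorter side).
I_min = 3.38×1.84³/12 = 1.755 in⁴
Effective length L_e = K·L = 2 × 128 = 256.0 in
P_cr = π²EI / L_e² = π² × 15700×10³ × 1.755 / 256.0² = 4.149×10^3 lb

P_cr ≈ 4.15 kip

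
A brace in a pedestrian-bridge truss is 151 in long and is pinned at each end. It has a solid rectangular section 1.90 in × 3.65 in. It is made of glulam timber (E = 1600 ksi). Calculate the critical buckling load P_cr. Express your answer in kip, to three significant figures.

P_cr ≈ 1.44 kip

Buckling occurs about the weak axis: I_min = h·b³/12 with b = 1.90 in (the shorter side).
I_min = 3.65×1.90³/12 = 2.086 in⁴
Effective length L_e = K·L = 1 × 151 = 151.0 in
P_cr = π²EI / L_e² = π² × 1600×10³ × 2.086 / 151.0² = 1.445×10^3 lb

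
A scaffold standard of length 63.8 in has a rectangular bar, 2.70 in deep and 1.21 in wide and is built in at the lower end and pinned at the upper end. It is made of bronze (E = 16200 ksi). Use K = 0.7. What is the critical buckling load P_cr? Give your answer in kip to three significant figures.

P_cr ≈ 32.0 kip

Buckling occurs about the weak axis: I_min = h·b³/12 with b = 1.21 in (the shorter side).
I_min = 2.70×1.21³/12 = 0.3986 in⁴
Effective length L_e = K·L = 0.7 × 63.8 = 44.66 in
P_cr = π²EI / L_e² = π² × 16200×10³ × 0.3986 / 44.66² = 3.195×10^4 lb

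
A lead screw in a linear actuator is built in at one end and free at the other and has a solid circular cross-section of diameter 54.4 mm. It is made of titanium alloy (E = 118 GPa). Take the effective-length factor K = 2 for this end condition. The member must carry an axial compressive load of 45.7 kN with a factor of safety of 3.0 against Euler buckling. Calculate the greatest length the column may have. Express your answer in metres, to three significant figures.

I = πd⁴/64 = π×54.4⁴/64 = 4.299×10^5 mm⁴
I = 4.299×10^-7 m⁴
Required critical load P_cr = n·P = 3.0 × 45.7 = 137.1 kN = 1.371×10^5 N
From P_cr = π²EI/(K·L)²:  L = (1/K)·√(π²EI/P_cr) = (1/2)·√(π²×1.18×10^11×4.299×10^-7/1.371×10^5)
L = 0.955 m

L_max ≈ 0.955 m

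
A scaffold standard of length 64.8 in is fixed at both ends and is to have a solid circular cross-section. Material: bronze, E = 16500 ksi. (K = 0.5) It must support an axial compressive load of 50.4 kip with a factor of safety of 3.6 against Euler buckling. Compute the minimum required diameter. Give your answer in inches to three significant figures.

Required P_cr = n·P = 3.6 × 50.4 = 181.4 kip
L_e = K·L = 0.5 × 64.8 = 32.40 in
Required I = P_cr·L_e²/(π²E) = 1.814×10^5 × 32.40² / (π² × 1.65×10^7) = 1.170 in⁴
Solid circle: I = πd⁴/64  ⇒  d = (64I/π)^(1/4) = (64×1.170/π)^(1/4) = 2.21 in

d ≈ 2.21 in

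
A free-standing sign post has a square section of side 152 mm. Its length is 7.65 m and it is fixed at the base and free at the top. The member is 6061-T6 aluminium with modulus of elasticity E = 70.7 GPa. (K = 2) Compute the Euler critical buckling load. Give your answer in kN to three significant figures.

I = a⁴/12 = 152⁴/12 = 4.448×10^7 mm⁴
I = 4.448×10^7 mm⁴ = 4.448×10^-5 m⁴
Effective length L_e = K·L = 2 × 7.65 = 15.30 m
P_cr = π²EI / L_e² = π² × 70.7×10⁹ × 4.448×10^-5 / 15.30² = 1.326×10^5 N

P_cr ≈ 133 kN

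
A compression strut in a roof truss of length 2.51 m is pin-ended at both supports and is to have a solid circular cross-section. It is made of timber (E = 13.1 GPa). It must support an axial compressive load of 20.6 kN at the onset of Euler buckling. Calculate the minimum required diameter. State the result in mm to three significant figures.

d ≈ 67.2 mm

L_e = K·L = 1 × 2.51 = 2.510 m
Required I = P_cr·L_e²/(π²E) = 2.060×10^4 × 2.510² / (π² × 1.31×10^10) = 1.004×10^-6 m⁴
I_req = 1.004×10^6 mm⁴
Solid circle: I = πd⁴/64  ⇒  d = (64I/π)^(1/4) = (64×1.004×10^6/π)^(1/4) = 67.2 mm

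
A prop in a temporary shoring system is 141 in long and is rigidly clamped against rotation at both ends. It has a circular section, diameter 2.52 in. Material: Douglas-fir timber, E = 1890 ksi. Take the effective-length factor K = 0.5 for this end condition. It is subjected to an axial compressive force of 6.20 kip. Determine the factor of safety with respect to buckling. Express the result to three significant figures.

I = πd⁴/64 = π×2.52⁴/64 = 1.980 in⁴
Effective length L_e = K·L = 0.5 × 141 = 70.50 in
P_cr = π²EI / L_e² = π² × 1890×10³ × 1.980 / 70.50² = 7.429×10^3 lb
Factor of safety n = P_cr / P = 7.4294 / 6.20 = 1.20

n ≈ 1.20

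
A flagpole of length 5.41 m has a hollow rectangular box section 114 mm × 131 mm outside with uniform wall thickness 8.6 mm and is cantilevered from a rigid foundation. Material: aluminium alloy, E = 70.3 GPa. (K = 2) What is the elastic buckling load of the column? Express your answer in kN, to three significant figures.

P_cr ≈ 44.9 kN

Inner dimensions: h_i = 131 − 2×8.6 = 113.8 mm, b_i = 114 − 2×8.6 = 96.80 mm
Weak-axis I_min = (h_o·b_o³ − h_i·b_i³)/12 with b_o = 114, b_i = 96.80 mm (shorter outer/inner sides).
I_min = (131×114³ − 113.8×96.80³)/12 = 7.572×10^6 mm⁴
I = 7.572×10^6 mm⁴ = 7.572×10^-6 m⁴
Effective length L_e = K·L = 2 × 5.41 = 10.82 m
P_cr = π²EI / L_e² = π² × 70.3×10⁹ × 7.572×10^-6 / 10.82² = 4.487×10^4 N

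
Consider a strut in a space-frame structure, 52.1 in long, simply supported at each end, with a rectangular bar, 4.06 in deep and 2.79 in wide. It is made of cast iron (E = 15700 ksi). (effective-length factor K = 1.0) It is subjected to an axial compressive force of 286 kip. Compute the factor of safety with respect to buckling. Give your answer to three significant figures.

Buckling occurs about the weak axis: I_min = h·b³/12 with b = 2.79 in (the shorter side).
I_min = 4.06×2.79³/12 = 7.348 in⁴
Effective length L_e = K·L = 1 × 52.1 = 52.10 in
P_cr = π²EI / L_e² = π² × 15700×10³ × 7.348 / 52.10² = 4.195×10^5 lb
Factor of safety n = P_cr / P = 419.45 / 286 = 1.47

n ≈ 1.47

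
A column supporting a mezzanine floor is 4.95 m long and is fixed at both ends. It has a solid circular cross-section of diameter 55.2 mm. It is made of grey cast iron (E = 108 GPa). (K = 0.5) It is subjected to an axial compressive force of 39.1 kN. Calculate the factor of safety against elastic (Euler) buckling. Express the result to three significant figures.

n ≈ 2.03

I = πd⁴/64 = π×55.2⁴/64 = 4.557×10^5 mm⁴
I = 4.557×10^5 mm⁴ = 4.557×10^-7 m⁴
Effective length L_e = K·L = 0.5 × 4.95 = 2.475 m
P_cr = π²EI / L_e² = π² × 108×10⁹ × 4.557×10^-7 / 2.475² = 7.930×10^4 N
Factor of safety n = P_cr / P = 79.305 / 39.1 = 2.03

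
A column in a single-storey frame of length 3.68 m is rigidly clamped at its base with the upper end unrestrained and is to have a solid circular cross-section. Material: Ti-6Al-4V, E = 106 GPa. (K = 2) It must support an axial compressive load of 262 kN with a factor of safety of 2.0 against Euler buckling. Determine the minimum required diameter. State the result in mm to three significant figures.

Required P_cr = n·P = 2.0 × 262 = 524.0 kN
L_e = K·L = 2 × 3.68 = 7.360 m
Required I = P_cr·L_e²/(π²E) = 5.240×10^5 × 7.360² / (π² × 1.06×10^11) = 2.713×10^-5 m⁴
I_req = 2.713×10^7 mm⁴
Solid circle: I = πd⁴/64  ⇒  d = (64I/π)^(1/4) = (64×2.713×10^7/π)^(1/4) = 153 mm

d ≈ 153 mm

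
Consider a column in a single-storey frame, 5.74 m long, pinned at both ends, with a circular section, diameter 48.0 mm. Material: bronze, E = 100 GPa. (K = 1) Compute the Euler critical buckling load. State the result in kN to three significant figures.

I = πd⁴/64 = π×48.0⁴/64 = 2.606×10^5 mm⁴
I = 2.606×10^5 mm⁴ = 2.606×10^-7 m⁴
Effective length L_e = K·L = 1 × 5.74 = 5.740 m
P_cr = π²EI / L_e² = π² × 100×10⁹ × 2.606×10^-7 / 5.740² = 7.806×10^3 N

P_cr ≈ 7.81 kN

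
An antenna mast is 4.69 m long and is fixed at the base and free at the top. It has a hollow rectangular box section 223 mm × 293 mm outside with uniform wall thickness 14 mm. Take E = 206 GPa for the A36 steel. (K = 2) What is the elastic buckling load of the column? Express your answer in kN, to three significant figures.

P_cr ≈ 2470 kN

Inner dimensions: h_i = 293 − 2×14 = 265.0 mm, b_i = 223 − 2×14 = 195.0 mm
Weak-axis I_min = (h_o·b_o³ − h_i·b_i³)/12 with b_o = 223, b_i = 195.0 mm (shorter outer/inner sides).
I_min = (293×223³ − 265.0×195.0³)/12 = 1.070×10^8 mm⁴
I = 1.070×10^8 mm⁴ = 1.070×10^-4 m⁴
Effective length L_e = K·L = 2 × 4.69 = 9.380 m
P_cr = π²EI / L_e² = π² × 206×10⁹ × 1.070×10^-4 / 9.380² = 2.473×10^6 N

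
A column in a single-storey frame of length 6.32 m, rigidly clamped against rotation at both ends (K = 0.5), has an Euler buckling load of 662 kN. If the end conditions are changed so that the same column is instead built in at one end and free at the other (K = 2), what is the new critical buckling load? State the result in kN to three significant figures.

P_cr ≈ 41.4 kN

P_cr ∝ 1/K², so P_cr,new = P_cr,old × (K_old/K_new)² = 662 × (0.5/2)²
= 662 × 0.06250 = 41.4 kN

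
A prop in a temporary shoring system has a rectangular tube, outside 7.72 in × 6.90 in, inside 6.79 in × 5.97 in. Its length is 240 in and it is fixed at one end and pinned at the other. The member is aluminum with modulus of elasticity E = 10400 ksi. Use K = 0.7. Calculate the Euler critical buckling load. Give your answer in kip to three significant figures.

P_cr ≈ 331 kip

Weak-axis I_min = (h_o·b_o³ − h_i·b_i³)/12 with b_o = 6.90, b_i = 5.970 in (shorter outer/inner sides).
I_min = (7.72×6.90³ − 6.790×5.970³)/12 = 90.94 in⁴
Effective length L_e = K·L = 0.7 × 240 = 168.0 in
P_cr = π²EI / L_e² = π² × 10400×10³ × 90.94 / 168.0² = 3.307×10^5 lb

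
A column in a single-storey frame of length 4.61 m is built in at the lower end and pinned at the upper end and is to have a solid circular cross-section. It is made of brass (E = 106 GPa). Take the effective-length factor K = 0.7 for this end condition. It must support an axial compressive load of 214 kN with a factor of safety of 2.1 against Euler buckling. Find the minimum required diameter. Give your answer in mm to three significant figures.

d ≈ 97.7 mm

Required P_cr = n·P = 2.1 × 214 = 449.4 kN
L_e = K·L = 0.7 × 4.61 = 3.227 m
Required I = P_cr·L_e²/(π²E) = 4.494×10^5 × 3.227² / (π² × 1.06×10^11) = 4.473×10^-6 m⁴
I_req = 4.473×10^6 mm⁴
Solid circle: I = πd⁴/64  ⇒  d = (64I/π)^(1/4) = (64×4.473×10^6/π)^(1/4) = 97.7 mm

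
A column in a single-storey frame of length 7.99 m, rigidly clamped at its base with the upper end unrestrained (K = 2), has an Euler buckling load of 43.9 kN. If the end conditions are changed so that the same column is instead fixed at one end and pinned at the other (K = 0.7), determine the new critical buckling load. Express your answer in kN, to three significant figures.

P_cr ≈ 358 kN

P_cr ∝ 1/K², so P_cr,new = P_cr,old × (K_old/K_new)² = 43.9 × (2/0.7)²
= 43.9 × 8.163 = 358 kN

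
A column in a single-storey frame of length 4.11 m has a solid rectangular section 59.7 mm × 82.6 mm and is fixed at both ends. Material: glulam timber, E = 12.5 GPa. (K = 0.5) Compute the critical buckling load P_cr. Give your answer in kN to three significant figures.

P_cr ≈ 42.8 kN

Buckling occurs about the weak axis: I_min = h·b³/12 with b = 59.7 mm (the shorter side).
I_min = 82.6×59.7³/12 = 1.465×10^6 mm⁴
I = 1.465×10^6 mm⁴ = 1.465×10^-6 m⁴
Effective length L_e = K·L = 0.5 × 4.11 = 2.055 m
P_cr = π²EI / L_e² = π² × 12.5×10⁹ × 1.465×10^-6 / 2.055² = 4.279×10^4 N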